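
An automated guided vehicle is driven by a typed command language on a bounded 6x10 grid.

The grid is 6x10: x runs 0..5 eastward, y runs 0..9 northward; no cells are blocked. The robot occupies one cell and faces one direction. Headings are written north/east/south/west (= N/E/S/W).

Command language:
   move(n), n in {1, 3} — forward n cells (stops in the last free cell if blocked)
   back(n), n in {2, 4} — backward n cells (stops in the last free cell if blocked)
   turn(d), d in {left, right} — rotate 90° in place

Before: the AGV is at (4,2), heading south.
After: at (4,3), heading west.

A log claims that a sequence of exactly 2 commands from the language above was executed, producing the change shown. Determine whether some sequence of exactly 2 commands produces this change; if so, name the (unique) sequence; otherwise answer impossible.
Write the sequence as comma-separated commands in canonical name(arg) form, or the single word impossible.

checked all 2-command options: none fits.

impossible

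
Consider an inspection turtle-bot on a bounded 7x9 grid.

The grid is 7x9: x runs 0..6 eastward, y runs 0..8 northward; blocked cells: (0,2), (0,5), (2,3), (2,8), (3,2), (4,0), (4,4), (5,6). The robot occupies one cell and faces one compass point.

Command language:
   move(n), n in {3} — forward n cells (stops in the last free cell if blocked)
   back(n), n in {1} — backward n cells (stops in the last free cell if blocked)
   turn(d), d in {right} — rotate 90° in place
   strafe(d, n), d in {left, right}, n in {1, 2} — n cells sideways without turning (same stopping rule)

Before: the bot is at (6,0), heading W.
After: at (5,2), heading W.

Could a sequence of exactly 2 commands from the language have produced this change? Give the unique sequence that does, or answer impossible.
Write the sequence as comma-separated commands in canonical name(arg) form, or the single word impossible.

key: running strafe(right, 2) before move(3) would end elsewhere — order is forced
from: at (6,0), heading W
[1] after move(3): at (5,0), heading W
[2] after strafe(right, 2): at (5,2), heading W
no other 2-command option fits: unique.

move(3), strafe(right, 2)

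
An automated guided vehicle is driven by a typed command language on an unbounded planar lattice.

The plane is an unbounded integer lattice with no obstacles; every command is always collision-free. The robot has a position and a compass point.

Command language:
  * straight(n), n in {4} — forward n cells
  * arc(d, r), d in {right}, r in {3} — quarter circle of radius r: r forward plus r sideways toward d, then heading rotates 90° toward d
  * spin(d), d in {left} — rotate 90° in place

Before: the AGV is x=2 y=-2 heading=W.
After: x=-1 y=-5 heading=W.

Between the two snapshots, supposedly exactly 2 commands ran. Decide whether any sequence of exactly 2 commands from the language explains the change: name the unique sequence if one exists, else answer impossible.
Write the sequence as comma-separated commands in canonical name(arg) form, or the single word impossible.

key: order matters: swapping spin(left) and arc(right, 3) lands elsewhere
t0: x=2 y=-2 heading=W
step 1 (spin(left)): x=2 y=-2 heading=S
step 2 (arc(right, 3)): x=-1 y=-5 heading=W
all 9 alternatives checked — unique.

spin(left), arc(right, 3)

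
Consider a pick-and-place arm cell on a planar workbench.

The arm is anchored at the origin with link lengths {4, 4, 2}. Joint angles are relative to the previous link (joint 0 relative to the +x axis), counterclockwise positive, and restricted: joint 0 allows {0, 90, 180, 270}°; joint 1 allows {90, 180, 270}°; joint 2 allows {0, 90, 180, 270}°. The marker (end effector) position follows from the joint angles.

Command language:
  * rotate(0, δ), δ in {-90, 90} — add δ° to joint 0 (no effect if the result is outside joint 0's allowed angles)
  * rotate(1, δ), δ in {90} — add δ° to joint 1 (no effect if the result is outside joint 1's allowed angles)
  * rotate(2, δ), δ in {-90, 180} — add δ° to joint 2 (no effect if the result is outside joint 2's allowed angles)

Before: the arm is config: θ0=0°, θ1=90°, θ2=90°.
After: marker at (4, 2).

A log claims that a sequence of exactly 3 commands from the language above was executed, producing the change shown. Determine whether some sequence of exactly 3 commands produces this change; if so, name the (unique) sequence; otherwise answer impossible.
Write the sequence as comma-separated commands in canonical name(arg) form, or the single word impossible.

from: config: θ0=0°, θ1=90°, θ2=90°
t=1 rotate(2, -90) ⇒ config: θ0=0°, θ1=90°, θ2=0°
t=2 rotate(2, -90) ⇒ config: θ0=0°, θ1=90°, θ2=270°
t=3 rotate(2, -90) ⇒ config: θ0=0°, θ1=90°, θ2=180°
no other 3-command option fits: unique.

rotate(2, -90), rotate(2, -90), rotate(2, -90)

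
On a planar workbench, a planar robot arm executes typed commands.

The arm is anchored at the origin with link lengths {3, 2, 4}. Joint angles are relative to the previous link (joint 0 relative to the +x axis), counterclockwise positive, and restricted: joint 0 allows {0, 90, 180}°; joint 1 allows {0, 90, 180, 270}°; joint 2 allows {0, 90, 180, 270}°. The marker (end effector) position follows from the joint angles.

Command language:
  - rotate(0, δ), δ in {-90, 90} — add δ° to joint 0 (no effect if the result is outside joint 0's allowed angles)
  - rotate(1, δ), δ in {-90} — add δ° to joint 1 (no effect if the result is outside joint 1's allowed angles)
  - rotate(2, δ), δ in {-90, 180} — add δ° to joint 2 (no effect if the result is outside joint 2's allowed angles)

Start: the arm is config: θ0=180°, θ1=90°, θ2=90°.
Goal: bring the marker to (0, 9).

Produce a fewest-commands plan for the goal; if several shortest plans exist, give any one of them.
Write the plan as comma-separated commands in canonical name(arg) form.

initial: config: θ0=180°, θ1=90°, θ2=90°
1. rotate(2, -90) → config: θ0=180°, θ1=90°, θ2=0°
2. rotate(1, -90) → config: θ0=180°, θ1=0°, θ2=0°
3. rotate(0, -90) → config: θ0=90°, θ1=0°, θ2=0°
nothing shorter than 3 reaches the goal.

rotate(2, -90), rotate(1, -90), rotate(0, -90)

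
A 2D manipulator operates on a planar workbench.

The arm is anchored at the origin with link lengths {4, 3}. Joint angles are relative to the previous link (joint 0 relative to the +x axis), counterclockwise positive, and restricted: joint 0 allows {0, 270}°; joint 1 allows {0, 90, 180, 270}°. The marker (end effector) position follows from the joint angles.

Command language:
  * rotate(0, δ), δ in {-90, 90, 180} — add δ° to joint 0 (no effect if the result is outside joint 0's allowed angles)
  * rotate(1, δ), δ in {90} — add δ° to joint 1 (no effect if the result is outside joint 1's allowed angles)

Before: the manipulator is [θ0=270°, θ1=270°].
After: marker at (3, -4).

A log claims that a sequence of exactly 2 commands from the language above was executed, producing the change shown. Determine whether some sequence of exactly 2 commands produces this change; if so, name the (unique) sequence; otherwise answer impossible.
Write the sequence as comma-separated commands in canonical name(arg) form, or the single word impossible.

rotate(1, 90), rotate(1, 90)

t0: [θ0=270°, θ1=270°]
t=1 rotate(1, 90) ⇒ [θ0=270°, θ1=0°]
t=2 rotate(1, 90) ⇒ [θ0=270°, θ1=90°]
no rival 2-sequence matches.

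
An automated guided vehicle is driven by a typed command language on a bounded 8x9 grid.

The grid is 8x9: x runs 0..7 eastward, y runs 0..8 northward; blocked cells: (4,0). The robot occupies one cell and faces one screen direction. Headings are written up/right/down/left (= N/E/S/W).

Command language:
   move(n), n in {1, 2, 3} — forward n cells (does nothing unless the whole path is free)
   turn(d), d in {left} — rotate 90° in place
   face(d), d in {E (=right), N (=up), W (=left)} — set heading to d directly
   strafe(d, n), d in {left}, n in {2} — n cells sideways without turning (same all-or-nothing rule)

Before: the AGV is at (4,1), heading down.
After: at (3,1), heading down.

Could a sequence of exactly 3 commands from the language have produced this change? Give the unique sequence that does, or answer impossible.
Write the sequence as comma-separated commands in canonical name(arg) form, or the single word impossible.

face(W), move(1), turn(left)

key: running turn(left) before face(W) would end elsewhere — order is forced
begin: at (4,1), heading down
step 1 (face(W)): at (4,1), heading left
step 2 (move(1)): at (3,1), heading left
step 3 (turn(left)): at (3,1), heading down
uniquely the one of 512 3-step routes that fits.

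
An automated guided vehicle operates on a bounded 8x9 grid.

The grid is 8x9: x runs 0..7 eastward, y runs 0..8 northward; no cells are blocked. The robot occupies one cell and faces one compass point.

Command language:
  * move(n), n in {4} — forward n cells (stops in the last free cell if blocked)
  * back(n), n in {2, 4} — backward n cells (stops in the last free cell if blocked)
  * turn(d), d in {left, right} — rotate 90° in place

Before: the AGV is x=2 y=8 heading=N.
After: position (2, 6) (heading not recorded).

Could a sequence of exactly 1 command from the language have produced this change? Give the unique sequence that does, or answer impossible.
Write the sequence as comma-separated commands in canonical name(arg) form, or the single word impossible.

back(2)

from: x=2 y=8 heading=N
t=1 back(2) ⇒ x=2 y=6 heading=N
no rival 1-sequence matches.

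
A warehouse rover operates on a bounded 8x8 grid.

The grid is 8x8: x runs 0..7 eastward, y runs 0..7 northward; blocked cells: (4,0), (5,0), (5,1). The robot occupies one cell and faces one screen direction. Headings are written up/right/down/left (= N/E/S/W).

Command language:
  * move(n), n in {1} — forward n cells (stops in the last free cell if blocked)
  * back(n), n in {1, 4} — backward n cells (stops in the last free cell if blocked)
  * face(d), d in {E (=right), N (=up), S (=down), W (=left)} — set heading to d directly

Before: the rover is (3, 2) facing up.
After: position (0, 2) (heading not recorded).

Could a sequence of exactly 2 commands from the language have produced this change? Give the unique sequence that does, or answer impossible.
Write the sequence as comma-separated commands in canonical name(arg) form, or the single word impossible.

key: back(4) runs into the grid edge before its full distance
from: (3, 2) facing up
t=1 face(E) ⇒ (3, 2) facing right
t=2 back(4) ⇒ (0, 2) facing right
no rival 2-sequence matches.

face(E), back(4)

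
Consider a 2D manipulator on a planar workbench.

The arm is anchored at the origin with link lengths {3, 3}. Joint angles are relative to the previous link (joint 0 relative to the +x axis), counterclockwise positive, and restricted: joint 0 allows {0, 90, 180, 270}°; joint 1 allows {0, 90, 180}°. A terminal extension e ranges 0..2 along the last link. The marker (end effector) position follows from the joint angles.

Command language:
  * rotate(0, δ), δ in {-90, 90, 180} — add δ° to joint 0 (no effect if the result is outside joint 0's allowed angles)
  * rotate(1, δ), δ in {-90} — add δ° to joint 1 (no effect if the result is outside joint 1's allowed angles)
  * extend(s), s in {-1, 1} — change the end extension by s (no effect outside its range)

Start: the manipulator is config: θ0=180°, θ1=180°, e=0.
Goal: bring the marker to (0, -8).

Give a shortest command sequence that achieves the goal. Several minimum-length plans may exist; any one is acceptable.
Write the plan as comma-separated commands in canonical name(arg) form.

extend(1), extend(1), rotate(1, -90), rotate(1, -90), rotate(0, 90)

t0: config: θ0=180°, θ1=180°, e=0
[1] after extend(1): config: θ0=180°, θ1=180°, e=1
[2] after extend(1): config: θ0=180°, θ1=180°, e=2
[3] after rotate(1, -90): config: θ0=180°, θ1=90°, e=2
[4] after rotate(1, -90): config: θ0=180°, θ1=0°, e=2
[5] after rotate(0, 90): config: θ0=270°, θ1=0°, e=2
minimal: 5 command(s), checked below 5.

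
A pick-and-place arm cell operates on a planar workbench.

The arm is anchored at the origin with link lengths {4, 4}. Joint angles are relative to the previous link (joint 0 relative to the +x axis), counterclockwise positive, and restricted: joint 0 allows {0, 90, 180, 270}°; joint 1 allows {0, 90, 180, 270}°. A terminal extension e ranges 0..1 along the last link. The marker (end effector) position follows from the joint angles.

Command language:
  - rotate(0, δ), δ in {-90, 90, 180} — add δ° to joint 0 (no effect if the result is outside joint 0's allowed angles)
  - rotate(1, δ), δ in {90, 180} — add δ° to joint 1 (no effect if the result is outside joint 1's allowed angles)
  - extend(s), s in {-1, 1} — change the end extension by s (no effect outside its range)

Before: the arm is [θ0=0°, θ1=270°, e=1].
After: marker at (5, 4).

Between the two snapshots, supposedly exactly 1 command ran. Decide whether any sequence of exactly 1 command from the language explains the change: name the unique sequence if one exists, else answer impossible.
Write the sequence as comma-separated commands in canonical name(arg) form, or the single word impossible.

begin: [θ0=0°, θ1=270°, e=1]
1. rotate(0, 90) → [θ0=90°, θ1=270°, e=1]
all 7 alternatives checked — unique.

rotate(0, 90)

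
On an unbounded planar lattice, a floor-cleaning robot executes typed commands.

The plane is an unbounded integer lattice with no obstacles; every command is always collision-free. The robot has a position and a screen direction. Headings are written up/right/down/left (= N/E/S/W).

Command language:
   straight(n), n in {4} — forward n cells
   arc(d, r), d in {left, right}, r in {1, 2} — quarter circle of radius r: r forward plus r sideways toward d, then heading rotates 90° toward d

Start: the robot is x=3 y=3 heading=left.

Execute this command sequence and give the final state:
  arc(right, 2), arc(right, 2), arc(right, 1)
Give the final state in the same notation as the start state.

x=4 y=6 heading=down

begin: x=3 y=3 heading=left
t=1 arc(right, 2) ⇒ x=1 y=5 heading=up
t=2 arc(right, 2) ⇒ x=3 y=7 heading=right
t=3 arc(right, 1) ⇒ x=4 y=6 heading=down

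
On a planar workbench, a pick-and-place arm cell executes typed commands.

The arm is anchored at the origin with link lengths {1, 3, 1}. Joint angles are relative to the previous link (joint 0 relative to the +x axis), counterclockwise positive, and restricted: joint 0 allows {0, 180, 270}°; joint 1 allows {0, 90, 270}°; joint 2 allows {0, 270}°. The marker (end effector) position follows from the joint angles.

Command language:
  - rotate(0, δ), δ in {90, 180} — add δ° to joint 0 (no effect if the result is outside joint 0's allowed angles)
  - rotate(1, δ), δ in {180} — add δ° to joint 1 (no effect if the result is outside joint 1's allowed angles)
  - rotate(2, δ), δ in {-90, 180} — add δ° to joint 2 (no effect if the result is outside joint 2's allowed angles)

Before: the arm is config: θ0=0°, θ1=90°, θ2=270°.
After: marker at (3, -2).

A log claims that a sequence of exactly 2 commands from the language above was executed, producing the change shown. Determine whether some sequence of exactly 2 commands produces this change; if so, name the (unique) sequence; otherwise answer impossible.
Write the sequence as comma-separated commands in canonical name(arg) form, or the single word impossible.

rotate(0, 180), rotate(0, 90)

key: order matters: swapping rotate(0, 180) and rotate(0, 90) lands elsewhere
t0: config: θ0=0°, θ1=90°, θ2=270°
step 1 (rotate(0, 180)): config: θ0=180°, θ1=90°, θ2=270°
step 2 (rotate(0, 90)): config: θ0=270°, θ1=90°, θ2=270°
no rival 2-sequence matches.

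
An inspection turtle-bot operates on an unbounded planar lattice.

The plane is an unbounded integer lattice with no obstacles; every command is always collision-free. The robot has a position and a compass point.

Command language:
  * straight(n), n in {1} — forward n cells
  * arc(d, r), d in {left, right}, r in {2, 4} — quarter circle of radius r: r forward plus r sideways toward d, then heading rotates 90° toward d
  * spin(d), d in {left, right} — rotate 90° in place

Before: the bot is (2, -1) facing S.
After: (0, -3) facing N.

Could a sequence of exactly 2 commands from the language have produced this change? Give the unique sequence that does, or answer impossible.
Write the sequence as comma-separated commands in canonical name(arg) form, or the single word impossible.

key: order matters: swapping arc(right, 2) and spin(right) lands elsewhere
begin: (2, -1) facing S
step 1 (arc(right, 2)): (0, -3) facing W
step 2 (spin(right)): (0, -3) facing N
all 49 alternatives checked — unique.

arc(right, 2), spin(right)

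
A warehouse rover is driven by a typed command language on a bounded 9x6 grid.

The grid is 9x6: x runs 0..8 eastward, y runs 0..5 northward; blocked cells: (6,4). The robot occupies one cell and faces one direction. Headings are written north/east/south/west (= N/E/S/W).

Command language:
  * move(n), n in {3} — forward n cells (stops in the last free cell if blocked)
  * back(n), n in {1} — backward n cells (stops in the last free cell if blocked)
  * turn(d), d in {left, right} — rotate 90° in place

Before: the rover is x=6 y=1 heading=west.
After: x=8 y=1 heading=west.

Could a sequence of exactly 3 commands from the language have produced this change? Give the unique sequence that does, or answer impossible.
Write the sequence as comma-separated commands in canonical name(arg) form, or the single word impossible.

key: still facing W at the end — nothing in the sequence rotates
t0: x=6 y=1 heading=west
1. back(1) → x=7 y=1 heading=west
2. back(1) → x=8 y=1 heading=west
3. back(1) → x=8 y=1 heading=west
all 64 alternatives checked — unique.

back(1), back(1), back(1)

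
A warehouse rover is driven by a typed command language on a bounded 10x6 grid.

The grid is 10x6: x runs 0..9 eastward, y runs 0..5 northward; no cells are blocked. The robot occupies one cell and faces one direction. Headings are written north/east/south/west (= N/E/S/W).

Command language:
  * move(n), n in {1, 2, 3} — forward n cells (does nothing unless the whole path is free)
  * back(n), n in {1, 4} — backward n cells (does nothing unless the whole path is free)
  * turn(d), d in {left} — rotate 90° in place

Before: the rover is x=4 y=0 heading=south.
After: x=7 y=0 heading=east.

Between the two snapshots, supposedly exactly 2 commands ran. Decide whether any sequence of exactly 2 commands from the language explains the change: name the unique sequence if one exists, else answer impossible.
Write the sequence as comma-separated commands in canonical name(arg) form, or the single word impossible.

turn(left), move(3)

key: order matters: swapping turn(left) and move(3) lands elsewhere
t0: x=4 y=0 heading=south
t=1 turn(left) ⇒ x=4 y=0 heading=east
t=2 move(3) ⇒ x=7 y=0 heading=east
no other 2-command option fits: unique.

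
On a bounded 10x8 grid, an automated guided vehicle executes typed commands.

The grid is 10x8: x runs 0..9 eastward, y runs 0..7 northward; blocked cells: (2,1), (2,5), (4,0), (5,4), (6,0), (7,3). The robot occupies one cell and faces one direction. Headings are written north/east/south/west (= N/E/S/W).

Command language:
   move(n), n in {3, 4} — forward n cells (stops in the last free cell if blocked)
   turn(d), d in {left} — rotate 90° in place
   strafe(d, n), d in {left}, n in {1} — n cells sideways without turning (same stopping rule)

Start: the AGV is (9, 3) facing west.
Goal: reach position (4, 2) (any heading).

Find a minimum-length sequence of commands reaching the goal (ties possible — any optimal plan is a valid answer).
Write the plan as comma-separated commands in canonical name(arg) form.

from: (9, 3) facing west
t=1 move(3) ⇒ (8, 3) facing west
t=2 strafe(left, 1) ⇒ (8, 2) facing west
t=3 move(4) ⇒ (4, 2) facing west
nothing shorter than 3 reaches the goal.

move(3), strafe(left, 1), move(4)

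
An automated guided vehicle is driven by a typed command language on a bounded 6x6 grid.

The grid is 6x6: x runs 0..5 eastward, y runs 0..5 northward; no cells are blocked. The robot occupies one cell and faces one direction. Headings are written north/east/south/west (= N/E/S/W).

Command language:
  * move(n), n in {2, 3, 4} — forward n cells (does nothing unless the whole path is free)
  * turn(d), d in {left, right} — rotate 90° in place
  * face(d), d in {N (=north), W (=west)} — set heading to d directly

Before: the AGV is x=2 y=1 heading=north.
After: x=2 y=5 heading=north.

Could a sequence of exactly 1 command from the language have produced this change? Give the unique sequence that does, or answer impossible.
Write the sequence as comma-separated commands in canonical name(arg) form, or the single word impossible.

key: heading stays N — the single command does not turn
from: x=2 y=1 heading=north
[1] after move(4): x=2 y=5 heading=north
all 7 alternatives checked — unique.

move(4)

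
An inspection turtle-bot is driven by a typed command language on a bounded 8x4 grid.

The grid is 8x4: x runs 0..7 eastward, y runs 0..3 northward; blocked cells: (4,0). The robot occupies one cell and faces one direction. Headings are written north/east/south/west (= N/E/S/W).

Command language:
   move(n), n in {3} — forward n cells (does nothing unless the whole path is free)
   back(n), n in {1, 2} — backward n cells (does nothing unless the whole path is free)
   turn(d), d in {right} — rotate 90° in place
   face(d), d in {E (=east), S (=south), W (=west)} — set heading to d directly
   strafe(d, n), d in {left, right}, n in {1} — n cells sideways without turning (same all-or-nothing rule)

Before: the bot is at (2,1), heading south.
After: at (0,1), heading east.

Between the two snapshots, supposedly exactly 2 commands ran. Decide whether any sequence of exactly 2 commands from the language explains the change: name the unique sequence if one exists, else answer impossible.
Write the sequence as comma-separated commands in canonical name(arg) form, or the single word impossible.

face(E), back(2)

key: running back(2) before face(E) would end elsewhere — order is forced
from: at (2,1), heading south
step 1 (face(E)): at (2,1), heading east
step 2 (back(2)): at (0,1), heading east
all 81 alternatives checked — unique.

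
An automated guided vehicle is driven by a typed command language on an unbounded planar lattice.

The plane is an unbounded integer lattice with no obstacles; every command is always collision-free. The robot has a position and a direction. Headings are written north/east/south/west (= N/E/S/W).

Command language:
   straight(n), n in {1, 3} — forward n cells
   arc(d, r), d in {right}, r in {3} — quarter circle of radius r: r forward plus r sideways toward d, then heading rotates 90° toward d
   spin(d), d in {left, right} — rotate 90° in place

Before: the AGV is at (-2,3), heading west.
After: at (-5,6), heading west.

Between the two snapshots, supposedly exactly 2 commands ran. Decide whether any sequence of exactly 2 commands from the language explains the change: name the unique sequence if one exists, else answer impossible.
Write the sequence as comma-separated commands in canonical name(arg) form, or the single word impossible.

key: running spin(left) before arc(right, 3) would end elsewhere — order is forced
begin: at (-2,3), heading west
[1] after arc(right, 3): at (-5,6), heading north
[2] after spin(left): at (-5,6), heading west
no other 2-command option fits: unique.

arc(right, 3), spin(left)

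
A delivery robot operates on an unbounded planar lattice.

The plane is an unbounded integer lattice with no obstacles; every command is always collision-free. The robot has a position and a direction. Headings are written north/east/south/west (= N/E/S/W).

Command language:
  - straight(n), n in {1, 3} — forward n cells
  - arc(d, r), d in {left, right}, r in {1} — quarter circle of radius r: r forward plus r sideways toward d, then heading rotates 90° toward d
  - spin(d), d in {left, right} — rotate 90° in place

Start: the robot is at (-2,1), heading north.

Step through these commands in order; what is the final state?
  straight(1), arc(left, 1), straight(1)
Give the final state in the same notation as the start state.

from: at (-2,1), heading north
[1] after straight(1): at (-2,2), heading north
[2] after arc(left, 1): at (-3,3), heading west
[3] after straight(1): at (-4,3), heading west

at (-4,3), heading west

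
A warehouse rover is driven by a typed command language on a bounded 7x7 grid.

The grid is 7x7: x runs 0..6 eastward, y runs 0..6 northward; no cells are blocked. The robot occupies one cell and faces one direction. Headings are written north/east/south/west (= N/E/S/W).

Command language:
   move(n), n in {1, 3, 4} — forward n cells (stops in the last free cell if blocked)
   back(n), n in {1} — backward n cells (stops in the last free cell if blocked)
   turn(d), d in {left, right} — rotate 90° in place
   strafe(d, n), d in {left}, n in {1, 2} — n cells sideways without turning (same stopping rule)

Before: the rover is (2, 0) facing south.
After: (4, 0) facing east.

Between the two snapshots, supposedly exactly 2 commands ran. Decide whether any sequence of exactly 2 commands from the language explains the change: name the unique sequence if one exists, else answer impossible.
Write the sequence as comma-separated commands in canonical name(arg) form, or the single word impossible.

strafe(left, 2), turn(left)

key: order matters: swapping strafe(left, 2) and turn(left) lands elsewhere
from: (2, 0) facing south
1. strafe(left, 2) → (4, 0) facing south
2. turn(left) → (4, 0) facing east
all 64 alternatives checked — unique.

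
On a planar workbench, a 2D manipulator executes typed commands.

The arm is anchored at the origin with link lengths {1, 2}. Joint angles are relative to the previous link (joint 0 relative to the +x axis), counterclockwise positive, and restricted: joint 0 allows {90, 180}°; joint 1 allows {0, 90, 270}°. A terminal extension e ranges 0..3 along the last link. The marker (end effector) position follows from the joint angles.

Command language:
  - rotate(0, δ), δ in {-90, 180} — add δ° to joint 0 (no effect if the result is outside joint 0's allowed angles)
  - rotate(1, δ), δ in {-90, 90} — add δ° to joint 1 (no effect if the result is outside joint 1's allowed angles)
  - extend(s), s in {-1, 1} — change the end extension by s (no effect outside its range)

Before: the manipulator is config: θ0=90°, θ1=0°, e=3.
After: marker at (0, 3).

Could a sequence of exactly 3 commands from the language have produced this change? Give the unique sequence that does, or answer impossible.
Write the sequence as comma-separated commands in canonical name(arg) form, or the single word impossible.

initial: config: θ0=90°, θ1=0°, e=3
t=1 extend(-1) ⇒ config: θ0=90°, θ1=0°, e=2
t=2 extend(-1) ⇒ config: θ0=90°, θ1=0°, e=1
t=3 extend(-1) ⇒ config: θ0=90°, θ1=0°, e=0
uniquely the one of 216 3-step routes that fits.

extend(-1), extend(-1), extend(-1)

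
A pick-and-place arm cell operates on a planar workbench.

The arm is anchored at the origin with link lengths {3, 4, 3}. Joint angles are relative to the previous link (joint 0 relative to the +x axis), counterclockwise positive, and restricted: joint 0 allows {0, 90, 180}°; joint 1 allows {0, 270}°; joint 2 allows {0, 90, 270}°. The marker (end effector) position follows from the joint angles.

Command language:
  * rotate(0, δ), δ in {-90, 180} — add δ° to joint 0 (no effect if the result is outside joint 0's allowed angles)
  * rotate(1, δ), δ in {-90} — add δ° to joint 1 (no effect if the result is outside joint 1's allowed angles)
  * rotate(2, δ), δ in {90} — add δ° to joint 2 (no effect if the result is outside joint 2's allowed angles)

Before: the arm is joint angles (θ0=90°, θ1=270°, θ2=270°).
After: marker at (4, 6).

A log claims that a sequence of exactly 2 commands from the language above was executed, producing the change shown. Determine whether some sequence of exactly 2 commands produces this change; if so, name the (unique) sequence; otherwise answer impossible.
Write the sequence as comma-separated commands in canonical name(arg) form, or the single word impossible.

rotate(2, 90), rotate(2, 90)

initial: joint angles (θ0=90°, θ1=270°, θ2=270°)
t=1 rotate(2, 90) ⇒ joint angles (θ0=90°, θ1=270°, θ2=0°)
t=2 rotate(2, 90) ⇒ joint angles (θ0=90°, θ1=270°, θ2=90°)
all 16 alternatives checked — unique.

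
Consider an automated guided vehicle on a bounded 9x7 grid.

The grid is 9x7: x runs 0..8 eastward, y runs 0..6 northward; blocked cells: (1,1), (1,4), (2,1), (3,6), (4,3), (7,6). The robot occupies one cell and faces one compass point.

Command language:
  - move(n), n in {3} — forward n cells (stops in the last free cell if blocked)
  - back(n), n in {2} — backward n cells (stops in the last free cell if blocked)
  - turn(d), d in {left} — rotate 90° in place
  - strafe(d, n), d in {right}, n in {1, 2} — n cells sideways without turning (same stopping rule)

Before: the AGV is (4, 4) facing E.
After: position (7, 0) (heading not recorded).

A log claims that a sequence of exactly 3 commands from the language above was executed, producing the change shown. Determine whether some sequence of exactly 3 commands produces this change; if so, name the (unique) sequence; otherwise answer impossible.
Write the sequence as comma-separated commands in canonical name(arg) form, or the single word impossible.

move(3), strafe(right, 2), strafe(right, 2)

key: running strafe(right, 2) before move(3) would end elsewhere — order is forced
initial: (4, 4) facing E
[1] after move(3): (7, 4) facing E
[2] after strafe(right, 2): (7, 2) facing E
[3] after strafe(right, 2): (7, 0) facing E
no other 3-command option fits: unique.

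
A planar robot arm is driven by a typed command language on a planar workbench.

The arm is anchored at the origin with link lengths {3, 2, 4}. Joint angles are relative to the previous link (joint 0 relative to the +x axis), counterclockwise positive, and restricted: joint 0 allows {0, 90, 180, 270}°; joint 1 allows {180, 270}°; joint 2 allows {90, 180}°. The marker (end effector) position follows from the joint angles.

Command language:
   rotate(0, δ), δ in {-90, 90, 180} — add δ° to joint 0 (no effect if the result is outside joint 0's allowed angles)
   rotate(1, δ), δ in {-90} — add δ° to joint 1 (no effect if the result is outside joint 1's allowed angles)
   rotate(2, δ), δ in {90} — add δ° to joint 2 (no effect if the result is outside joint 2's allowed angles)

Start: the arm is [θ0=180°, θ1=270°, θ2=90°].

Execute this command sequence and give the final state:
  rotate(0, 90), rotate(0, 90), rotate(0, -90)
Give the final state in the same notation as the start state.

[θ0=270°, θ1=270°, θ2=90°]

from: [θ0=180°, θ1=270°, θ2=90°]
t=1 rotate(0, 90) ⇒ [θ0=270°, θ1=270°, θ2=90°]
t=2 rotate(0, 90) ⇒ [θ0=0°, θ1=270°, θ2=90°]
t=3 rotate(0, -90) ⇒ [θ0=270°, θ1=270°, θ2=90°]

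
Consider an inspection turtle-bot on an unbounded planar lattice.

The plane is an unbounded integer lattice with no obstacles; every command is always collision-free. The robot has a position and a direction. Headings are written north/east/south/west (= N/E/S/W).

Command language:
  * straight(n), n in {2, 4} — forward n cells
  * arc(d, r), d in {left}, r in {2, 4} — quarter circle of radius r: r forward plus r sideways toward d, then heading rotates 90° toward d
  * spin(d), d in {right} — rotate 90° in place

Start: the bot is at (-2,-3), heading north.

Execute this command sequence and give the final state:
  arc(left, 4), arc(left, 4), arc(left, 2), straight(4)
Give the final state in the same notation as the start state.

begin: at (-2,-3), heading north
t=1 arc(left, 4) ⇒ at (-6,1), heading west
t=2 arc(left, 4) ⇒ at (-10,-3), heading south
t=3 arc(left, 2) ⇒ at (-8,-5), heading east
t=4 straight(4) ⇒ at (-4,-5), heading east

at (-4,-5), heading east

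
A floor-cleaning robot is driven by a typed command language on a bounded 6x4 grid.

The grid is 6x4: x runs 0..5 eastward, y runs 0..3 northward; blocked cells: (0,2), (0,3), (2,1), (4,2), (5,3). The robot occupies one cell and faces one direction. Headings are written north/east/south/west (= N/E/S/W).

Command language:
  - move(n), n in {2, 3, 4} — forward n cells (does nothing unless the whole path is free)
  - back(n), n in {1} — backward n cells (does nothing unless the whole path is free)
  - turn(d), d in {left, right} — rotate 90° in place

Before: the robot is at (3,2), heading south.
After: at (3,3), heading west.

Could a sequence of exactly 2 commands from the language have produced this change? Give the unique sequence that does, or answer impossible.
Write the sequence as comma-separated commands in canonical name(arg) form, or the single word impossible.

back(1), turn(right)

key: running turn(right) before back(1) would end elsewhere — order is forced
begin: at (3,2), heading south
step 1 (back(1)): at (3,3), heading south
step 2 (turn(right)): at (3,3), heading west
no other 2-command option fits: unique.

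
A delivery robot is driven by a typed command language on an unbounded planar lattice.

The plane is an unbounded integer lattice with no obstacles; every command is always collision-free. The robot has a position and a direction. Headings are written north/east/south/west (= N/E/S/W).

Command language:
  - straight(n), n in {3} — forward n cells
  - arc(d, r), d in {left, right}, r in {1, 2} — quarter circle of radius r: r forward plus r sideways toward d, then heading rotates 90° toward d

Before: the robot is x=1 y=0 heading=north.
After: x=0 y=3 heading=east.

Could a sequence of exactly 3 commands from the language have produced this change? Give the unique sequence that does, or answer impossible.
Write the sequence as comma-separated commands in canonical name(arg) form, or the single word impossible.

arc(left, 1), arc(right, 1), arc(right, 1)

key: order matters: swapping arc(left, 1) and arc(right, 1) lands elsewhere
t0: x=1 y=0 heading=north
t=1 arc(left, 1) ⇒ x=0 y=1 heading=west
t=2 arc(right, 1) ⇒ x=-1 y=2 heading=north
t=3 arc(right, 1) ⇒ x=0 y=3 heading=east
no rival 3-sequence matches.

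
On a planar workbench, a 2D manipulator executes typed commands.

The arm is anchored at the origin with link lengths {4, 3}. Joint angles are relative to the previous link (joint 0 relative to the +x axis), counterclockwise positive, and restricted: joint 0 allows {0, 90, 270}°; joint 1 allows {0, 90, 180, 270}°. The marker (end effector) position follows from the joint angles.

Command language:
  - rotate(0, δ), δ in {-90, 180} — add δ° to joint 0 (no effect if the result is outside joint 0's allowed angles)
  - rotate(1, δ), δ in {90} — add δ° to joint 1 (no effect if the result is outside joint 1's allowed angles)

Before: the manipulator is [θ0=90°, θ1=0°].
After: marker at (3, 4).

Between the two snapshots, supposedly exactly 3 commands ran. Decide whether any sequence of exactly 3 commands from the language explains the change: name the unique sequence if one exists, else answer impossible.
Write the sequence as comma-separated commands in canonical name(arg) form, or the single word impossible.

rotate(1, 90), rotate(1, 90), rotate(1, 90)

start: [θ0=90°, θ1=0°]
1. rotate(1, 90) → [θ0=90°, θ1=90°]
2. rotate(1, 90) → [θ0=90°, θ1=180°]
3. rotate(1, 90) → [θ0=90°, θ1=270°]
all 27 alternatives checked — unique.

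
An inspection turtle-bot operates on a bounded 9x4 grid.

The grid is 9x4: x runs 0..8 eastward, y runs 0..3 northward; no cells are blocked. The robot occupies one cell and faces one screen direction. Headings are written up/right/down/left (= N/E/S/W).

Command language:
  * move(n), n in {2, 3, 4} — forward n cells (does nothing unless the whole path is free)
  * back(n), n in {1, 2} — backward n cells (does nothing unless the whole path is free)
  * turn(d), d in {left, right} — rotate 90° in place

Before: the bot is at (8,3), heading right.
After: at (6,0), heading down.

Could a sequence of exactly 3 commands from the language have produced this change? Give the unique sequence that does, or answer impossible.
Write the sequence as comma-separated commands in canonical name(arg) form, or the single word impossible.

key: cell and facing (now S) both changed — the 3 commands mix motion and turning
from: at (8,3), heading right
step 1 (back(2)): at (6,3), heading right
step 2 (turn(right)): at (6,3), heading down
step 3 (move(3)): at (6,0), heading down
no other 3-command option fits: unique.

back(2), turn(right), move(3)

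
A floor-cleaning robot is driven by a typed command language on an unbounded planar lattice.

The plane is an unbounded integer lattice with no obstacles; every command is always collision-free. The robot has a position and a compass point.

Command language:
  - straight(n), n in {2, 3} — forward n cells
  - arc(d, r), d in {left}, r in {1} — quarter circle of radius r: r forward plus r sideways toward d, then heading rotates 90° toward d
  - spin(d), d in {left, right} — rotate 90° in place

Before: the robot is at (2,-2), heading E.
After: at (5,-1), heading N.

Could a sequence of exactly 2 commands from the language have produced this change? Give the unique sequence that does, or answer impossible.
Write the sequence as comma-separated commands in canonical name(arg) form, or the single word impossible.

key: cell and facing (now N) both changed — the 2 commands mix motion and turning
begin: at (2,-2), heading E
step 1 (straight(2)): at (4,-2), heading E
step 2 (arc(left, 1)): at (5,-1), heading N
no other 2-command option fits: unique.

straight(2), arc(left, 1)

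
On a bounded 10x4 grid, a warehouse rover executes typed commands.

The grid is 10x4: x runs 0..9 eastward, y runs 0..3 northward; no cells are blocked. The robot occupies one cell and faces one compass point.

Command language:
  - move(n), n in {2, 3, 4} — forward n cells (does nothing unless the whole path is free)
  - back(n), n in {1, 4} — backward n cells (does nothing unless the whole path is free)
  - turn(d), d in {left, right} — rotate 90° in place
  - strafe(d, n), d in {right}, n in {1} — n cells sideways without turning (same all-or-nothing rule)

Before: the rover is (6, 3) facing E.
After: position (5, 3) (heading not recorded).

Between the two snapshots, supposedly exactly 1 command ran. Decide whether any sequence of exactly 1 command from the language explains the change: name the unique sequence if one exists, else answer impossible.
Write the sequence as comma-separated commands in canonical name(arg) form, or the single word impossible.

initial: (6, 3) facing E
t=1 back(1) ⇒ (5, 3) facing E
uniquely the one of 8 1-step routes that fits.

back(1)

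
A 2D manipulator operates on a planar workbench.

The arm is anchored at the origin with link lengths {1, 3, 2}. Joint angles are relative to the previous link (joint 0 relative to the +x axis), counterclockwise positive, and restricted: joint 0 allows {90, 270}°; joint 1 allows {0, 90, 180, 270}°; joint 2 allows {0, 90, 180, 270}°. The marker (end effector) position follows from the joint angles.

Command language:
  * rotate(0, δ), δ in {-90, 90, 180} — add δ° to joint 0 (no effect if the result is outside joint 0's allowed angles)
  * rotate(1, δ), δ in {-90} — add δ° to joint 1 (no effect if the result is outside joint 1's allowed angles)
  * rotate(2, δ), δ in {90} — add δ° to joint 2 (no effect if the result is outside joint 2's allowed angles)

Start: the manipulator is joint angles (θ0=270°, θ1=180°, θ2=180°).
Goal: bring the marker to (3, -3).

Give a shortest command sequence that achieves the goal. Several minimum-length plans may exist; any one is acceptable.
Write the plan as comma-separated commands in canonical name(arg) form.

begin: joint angles (θ0=270°, θ1=180°, θ2=180°)
1. rotate(2, 90) → joint angles (θ0=270°, θ1=180°, θ2=270°)
2. rotate(1, -90) → joint angles (θ0=270°, θ1=90°, θ2=270°)
minimal: 2 command(s), checked below 2.

rotate(2, 90), rotate(1, -90)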